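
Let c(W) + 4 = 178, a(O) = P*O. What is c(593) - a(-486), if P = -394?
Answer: -191310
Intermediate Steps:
a(O) = -394*O
c(W) = 174 (c(W) = -4 + 178 = 174)
c(593) - a(-486) = 174 - (-394)*(-486) = 174 - 1*191484 = 174 - 191484 = -191310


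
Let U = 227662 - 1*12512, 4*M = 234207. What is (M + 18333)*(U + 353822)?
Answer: 43745269977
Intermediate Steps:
M = 234207/4 (M = (¼)*234207 = 234207/4 ≈ 58552.)
U = 215150 (U = 227662 - 12512 = 215150)
(M + 18333)*(U + 353822) = (234207/4 + 18333)*(215150 + 353822) = (307539/4)*568972 = 43745269977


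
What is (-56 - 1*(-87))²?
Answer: 961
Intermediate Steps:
(-56 - 1*(-87))² = (-56 + 87)² = 31² = 961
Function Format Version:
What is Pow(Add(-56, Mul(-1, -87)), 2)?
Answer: 961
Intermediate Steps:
Pow(Add(-56, Mul(-1, -87)), 2) = Pow(Add(-56, 87), 2) = Pow(31, 2) = 961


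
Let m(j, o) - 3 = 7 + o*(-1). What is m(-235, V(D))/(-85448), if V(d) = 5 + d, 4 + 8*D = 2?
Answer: -21/341792 ≈ -6.1441e-5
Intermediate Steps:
D = -1/4 (D = -1/2 + (1/8)*2 = -1/2 + 1/4 = -1/4 ≈ -0.25000)
m(j, o) = 10 - o (m(j, o) = 3 + (7 + o*(-1)) = 3 + (7 - o) = 10 - o)
m(-235, V(D))/(-85448) = (10 - (5 - 1/4))/(-85448) = (10 - 1*19/4)*(-1/85448) = (10 - 19/4)*(-1/85448) = (21/4)*(-1/85448) = -21/341792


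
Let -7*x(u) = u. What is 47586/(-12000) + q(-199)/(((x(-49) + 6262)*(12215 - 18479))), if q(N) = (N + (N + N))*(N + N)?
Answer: -12996574079/3272418000 ≈ -3.9715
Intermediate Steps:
q(N) = 6*N² (q(N) = (N + 2*N)*(2*N) = (3*N)*(2*N) = 6*N²)
x(u) = -u/7
47586/(-12000) + q(-199)/(((x(-49) + 6262)*(12215 - 18479))) = 47586/(-12000) + (6*(-199)²)/(((-⅐*(-49) + 6262)*(12215 - 18479))) = 47586*(-1/12000) + (6*39601)/(((7 + 6262)*(-6264))) = -7931/2000 + 237606/((6269*(-6264))) = -7931/2000 + 237606/(-39269016) = -7931/2000 + 237606*(-1/39269016) = -7931/2000 - 39601/6544836 = -12996574079/3272418000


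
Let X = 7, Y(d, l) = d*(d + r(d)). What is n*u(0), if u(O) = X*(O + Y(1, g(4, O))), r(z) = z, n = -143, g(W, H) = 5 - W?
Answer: -2002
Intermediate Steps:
Y(d, l) = 2*d² (Y(d, l) = d*(d + d) = d*(2*d) = 2*d²)
u(O) = 14 + 7*O (u(O) = 7*(O + 2*1²) = 7*(O + 2*1) = 7*(O + 2) = 7*(2 + O) = 14 + 7*O)
n*u(0) = -143*(14 + 7*0) = -143*(14 + 0) = -143*14 = -2002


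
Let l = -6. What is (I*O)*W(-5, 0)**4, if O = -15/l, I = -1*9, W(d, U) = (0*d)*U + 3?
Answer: -3645/2 ≈ -1822.5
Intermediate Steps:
W(d, U) = 3 (W(d, U) = 0*U + 3 = 0 + 3 = 3)
I = -9
O = 5/2 (O = -15/(-6) = -15*(-1/6) = 5/2 ≈ 2.5000)
(I*O)*W(-5, 0)**4 = -9*5/2*3**4 = -45/2*81 = -3645/2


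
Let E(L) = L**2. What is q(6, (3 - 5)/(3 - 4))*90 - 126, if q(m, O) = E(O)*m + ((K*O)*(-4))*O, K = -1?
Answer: 3474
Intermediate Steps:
q(m, O) = 4*O**2 + m*O**2 (q(m, O) = O**2*m + (-O*(-4))*O = m*O**2 + (4*O)*O = m*O**2 + 4*O**2 = 4*O**2 + m*O**2)
q(6, (3 - 5)/(3 - 4))*90 - 126 = (((3 - 5)/(3 - 4))**2*(4 + 6))*90 - 126 = ((-2/(-1))**2*10)*90 - 126 = ((-2*(-1))**2*10)*90 - 126 = (2**2*10)*90 - 126 = (4*10)*90 - 126 = 40*90 - 126 = 3600 - 126 = 3474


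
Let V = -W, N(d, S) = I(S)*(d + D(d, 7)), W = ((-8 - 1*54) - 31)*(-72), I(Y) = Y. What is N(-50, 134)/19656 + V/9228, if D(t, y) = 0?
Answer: -4030087/3778866 ≈ -1.0665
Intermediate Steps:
W = 6696 (W = ((-8 - 54) - 31)*(-72) = (-62 - 31)*(-72) = -93*(-72) = 6696)
N(d, S) = S*d (N(d, S) = S*(d + 0) = S*d)
V = -6696 (V = -1*6696 = -6696)
N(-50, 134)/19656 + V/9228 = (134*(-50))/19656 - 6696/9228 = -6700*1/19656 - 6696*1/9228 = -1675/4914 - 558/769 = -4030087/3778866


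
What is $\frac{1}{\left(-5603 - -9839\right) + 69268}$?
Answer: $\frac{1}{73504} \approx 1.3605 \cdot 10^{-5}$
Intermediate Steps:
$\frac{1}{\left(-5603 - -9839\right) + 69268} = \frac{1}{\left(-5603 + 9839\right) + 69268} = \frac{1}{4236 + 69268} = \frac{1}{73504}$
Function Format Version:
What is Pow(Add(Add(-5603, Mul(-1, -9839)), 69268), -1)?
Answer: Rational(1, 73504) ≈ 1.3605e-5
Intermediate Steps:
Pow(Add(Add(-5603, Mul(-1, -9839)), 69268), -1) = Pow(Add(Add(-5603, 9839), 69268), -1) = Pow(Add(4236, 69268), -1) = Pow(73504, -1) = Rational(1, 73504)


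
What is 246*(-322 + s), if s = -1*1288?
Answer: -396060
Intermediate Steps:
s = -1288
246*(-322 + s) = 246*(-322 - 1288) = 246*(-1610) = -396060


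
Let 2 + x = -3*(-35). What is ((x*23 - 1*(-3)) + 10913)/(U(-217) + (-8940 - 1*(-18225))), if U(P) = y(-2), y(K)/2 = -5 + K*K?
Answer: 13285/9283 ≈ 1.4311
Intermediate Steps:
y(K) = -10 + 2*K² (y(K) = 2*(-5 + K*K) = 2*(-5 + K²) = -10 + 2*K²)
U(P) = -2 (U(P) = -10 + 2*(-2)² = -10 + 2*4 = -10 + 8 = -2)
x = 103 (x = -2 - 3*(-35) = -2 + 105 = 103)
((x*23 - 1*(-3)) + 10913)/(U(-217) + (-8940 - 1*(-18225))) = ((103*23 - 1*(-3)) + 10913)/(-2 + (-8940 - 1*(-18225))) = ((2369 + 3) + 10913)/(-2 + (-8940 + 18225)) = (2372 + 10913)/(-2 + 9285) = 13285/9283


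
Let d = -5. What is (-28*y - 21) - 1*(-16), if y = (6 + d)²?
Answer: -33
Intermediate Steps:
y = 1 (y = (6 - 5)² = 1² = 1)
(-28*y - 21) - 1*(-16) = (-28*1 - 21) - 1*(-16) = (-28 - 21) + 16 = -49 + 16 = -33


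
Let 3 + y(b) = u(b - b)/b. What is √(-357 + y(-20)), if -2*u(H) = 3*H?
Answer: 6*I*√10 ≈ 18.974*I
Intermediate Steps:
u(H) = -3*H/2
y(b) = -3 (y(b) = -3 + (-3*(b - b)/2)/b = -3 + (-3/2*0)/b = -3 + 0/b = -3 + 0 = -3)
√(-357 + y(-20)) = √(-357 - 3) = √(-360) = 6*I*√10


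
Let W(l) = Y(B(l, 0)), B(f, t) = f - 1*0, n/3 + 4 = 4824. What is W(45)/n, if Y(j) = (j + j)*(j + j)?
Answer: 135/241 ≈ 0.56017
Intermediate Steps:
n = 14460 (n = -12 + 3*4824 = -12 + 14472 = 14460)
B(f, t) = f (B(f, t) = f + 0 = f)
Y(j) = 4*j**2 (Y(j) = (2*j)*(2*j) = 4*j**2)
W(l) = 4*l**2
W(45)/n = (4*45**2)/14460 = (4*2025)*(1/14460) = 8100*(1/14460) = 135/241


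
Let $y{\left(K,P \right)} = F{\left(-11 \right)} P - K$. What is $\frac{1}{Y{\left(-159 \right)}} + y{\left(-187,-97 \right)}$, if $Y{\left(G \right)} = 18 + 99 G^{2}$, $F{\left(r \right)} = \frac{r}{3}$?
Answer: $\frac{1358206213}{2502837} \approx 542.67$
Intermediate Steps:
$F{\left(r \right)} = \frac{r}{3}$ ($F{\left(r \right)} = r \frac{1}{3} = \frac{r}{3}$)
$y{\left(K,P \right)} = - K - \frac{11 P}{3}$ ($y{\left(K,P \right)} = \frac{1}{3} \left(-11\right) P - K = - \frac{11 P}{3} - K = - K - \frac{11 P}{3}$)
$\frac{1}{Y{\left(-159 \right)}} + y{\left(-187,-97 \right)} = \frac{1}{18 + 99 \left(-159\right)^{2}} - - \frac{1628}{3} = \frac{1}{18 + 99 \cdot 25281} + \left(187 + \frac{1067}{3}\right) = \frac{1}{18 + 2502819} + \frac{1628}{3} = \frac{1}{2502837} + \frac{1628}{3} = \frac{1358206213}{2502837}$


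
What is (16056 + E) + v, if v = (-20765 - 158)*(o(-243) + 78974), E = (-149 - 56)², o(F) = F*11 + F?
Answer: -1591303453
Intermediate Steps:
o(F) = 12*F (o(F) = 11*F + F = 12*F)
E = 42025 (E = (-205)² = 42025)
v = -1591361534 (v = (-20765 - 158)*(12*(-243) + 78974) = -20923*(-2916 + 78974) = -20923*76058 = -1591361534)
(16056 + E) + v = (16056 + 42025) - 1591361534 = 58081 - 1591361534 = -1591303453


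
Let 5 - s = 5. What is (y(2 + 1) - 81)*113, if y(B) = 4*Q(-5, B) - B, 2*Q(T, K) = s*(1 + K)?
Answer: -9492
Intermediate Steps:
s = 0 (s = 5 - 1*5 = 5 - 5 = 0)
Q(T, K) = 0 (Q(T, K) = (0*(1 + K))/2 = (½)*0 = 0)
y(B) = -B (y(B) = 4*0 - B = 0 - B = -B)
(y(2 + 1) - 81)*113 = (-(2 + 1) - 81)*113 = (-1*3 - 81)*113 = (-3 - 81)*113 = -84*113 = -9492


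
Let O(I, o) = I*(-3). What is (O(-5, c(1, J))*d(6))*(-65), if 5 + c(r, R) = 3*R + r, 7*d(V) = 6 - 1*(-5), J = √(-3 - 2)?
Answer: -10725/7 ≈ -1532.1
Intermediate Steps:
J = I*√5 (J = √(-5) = I*√5 ≈ 2.2361*I)
d(V) = 11/7 (d(V) = (6 - 1*(-5))/7 = (6 + 5)/7 = (⅐)*11 = 11/7)
c(r, R) = -5 + r + 3*R (c(r, R) = -5 + (3*R + r) = -5 + (r + 3*R) = -5 + r + 3*R)
O(I, o) = -3*I
(O(-5, c(1, J))*d(6))*(-65) = (-3*(-5)*(11/7))*(-65) = (15*(11/7))*(-65) = (165/7)*(-65) = -10725/7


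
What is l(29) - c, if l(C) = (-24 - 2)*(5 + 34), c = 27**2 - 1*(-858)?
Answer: -2601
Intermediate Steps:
c = 1587 (c = 729 + 858 = 1587)
l(C) = -1014 (l(C) = -26*39 = -1014)
l(29) - c = -1014 - 1*1587 = -1014 - 1587 = -2601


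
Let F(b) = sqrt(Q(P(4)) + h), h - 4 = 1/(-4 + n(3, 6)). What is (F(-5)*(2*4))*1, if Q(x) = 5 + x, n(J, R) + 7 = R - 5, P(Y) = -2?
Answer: 4*sqrt(690)/5 ≈ 21.014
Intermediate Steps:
n(J, R) = -12 + R (n(J, R) = -7 + (R - 5) = -7 + (-5 + R) = -12 + R)
h = 39/10 (h = 4 + 1/(-4 + (-12 + 6)) = 4 + 1/(-4 - 6) = 4 + 1/(-10) = 4 - 1/10 = 39/10 ≈ 3.9000)
F(b) = sqrt(690)/10 (F(b) = sqrt((5 - 2) + 39/10) = sqrt(3 + 39/10) = sqrt(69/10) = sqrt(690)/10)
(F(-5)*(2*4))*1 = ((sqrt(690)/10)*(2*4))*1 = ((sqrt(690)/10)*8)*1 = (4*sqrt(690)/5)*1 = 4*sqrt(690)/5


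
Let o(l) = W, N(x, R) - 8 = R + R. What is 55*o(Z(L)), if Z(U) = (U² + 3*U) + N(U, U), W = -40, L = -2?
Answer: -2200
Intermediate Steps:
N(x, R) = 8 + 2*R (N(x, R) = 8 + (R + R) = 8 + 2*R)
Z(U) = 8 + U² + 5*U (Z(U) = (U² + 3*U) + (8 + 2*U) = 8 + U² + 5*U)
o(l) = -40
55*o(Z(L)) = 55*(-40) = -2200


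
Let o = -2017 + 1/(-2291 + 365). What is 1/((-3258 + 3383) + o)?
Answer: -1926/3643993 ≈ -0.00052854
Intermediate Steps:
o = -3884743/1926 (o = -2017 + 1/(-1926) = -2017 - 1/1926 = -3884743/1926 ≈ -2017.0)
1/((-3258 + 3383) + o) = 1/((-3258 + 3383) - 3884743/1926) = 1/(125 - 3884743/1926) = 1/(-3643993/1926) = -1926/3643993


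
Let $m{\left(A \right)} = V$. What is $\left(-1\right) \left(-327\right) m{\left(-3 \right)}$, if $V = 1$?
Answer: $327$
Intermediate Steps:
$m{\left(A \right)} = 1$
$\left(-1\right) \left(-327\right) m{\left(-3 \right)} = \left(-1\right) \left(-327\right) 1 = 327 \cdot 1 = 327$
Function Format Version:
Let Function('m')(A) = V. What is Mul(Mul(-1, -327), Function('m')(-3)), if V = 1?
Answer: 327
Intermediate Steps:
Function('m')(A) = 1
Mul(Mul(-1, -327), Function('m')(-3)) = Mul(Mul(-1, -327), 1) = Mul(327, 1) = 327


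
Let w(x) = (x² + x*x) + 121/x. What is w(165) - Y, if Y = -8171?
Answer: 939326/15 ≈ 62622.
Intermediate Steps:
w(x) = 2*x² + 121/x (w(x) = (x² + x²) + 121/x = 2*x² + 121/x)
w(165) - Y = (121 + 2*165³)/165 - 1*(-8171) = (121 + 2*4492125)/165 + 8171 = (121 + 8984250)/165 + 8171 = (1/165)*8984371 + 8171 = 816761/15 + 8171 = 939326/15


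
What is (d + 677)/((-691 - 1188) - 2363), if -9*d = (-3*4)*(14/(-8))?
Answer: -1012/6363 ≈ -0.15904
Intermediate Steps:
d = -7/3 (d = -(-3*4)*14/(-8)/9 = -(-4)*14*(-⅛)/3 = -(-4)*(-7)/(3*4) = -⅑*21 = -7/3 ≈ -2.3333)
(d + 677)/((-691 - 1188) - 2363) = (-7/3 + 677)/((-691 - 1188) - 2363) = 2024/(3*(-1879 - 2363)) = (2024/3)/(-4242) = (2024/3)*(-1/4242) = -1012/6363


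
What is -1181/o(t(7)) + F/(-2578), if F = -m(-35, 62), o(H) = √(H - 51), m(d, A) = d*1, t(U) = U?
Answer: -35/2578 + 1181*I*√11/22 ≈ -0.013576 + 178.04*I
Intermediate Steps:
m(d, A) = d
o(H) = √(-51 + H)
F = 35 (F = -1*(-35) = 35)
-1181/o(t(7)) + F/(-2578) = -1181/√(-51 + 7) + 35/(-2578) = -1181*(-I*√11/22) + 35*(-1/2578) = -1181*(-I*√11/22) - 35/2578 = -(-1181)*I*√11/22 - 35/2578 = 1181*I*√11/22 - 35/2578 = -35/2578 + 1181*I*√11/22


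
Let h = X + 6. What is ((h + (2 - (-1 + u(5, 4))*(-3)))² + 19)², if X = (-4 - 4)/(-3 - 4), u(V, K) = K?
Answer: 291043600/2401 ≈ 1.2122e+5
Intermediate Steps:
X = 8/7 (X = -8/(-7) = -8*(-⅐) = 8/7 ≈ 1.1429)
h = 50/7 (h = 8/7 + 6 = 50/7 ≈ 7.1429)
((h + (2 - (-1 + u(5, 4))*(-3)))² + 19)² = ((50/7 + (2 - (-1 + 4)*(-3)))² + 19)² = ((50/7 + (2 - 3*(-3)))² + 19)² = ((50/7 + (2 - 1*(-9)))² + 19)² = ((50/7 + (2 + 9))² + 19)² = ((50/7 + 11)² + 19)² = ((127/7)² + 19)² = (16129/49 + 19)² = (17060/49)² = 291043600/2401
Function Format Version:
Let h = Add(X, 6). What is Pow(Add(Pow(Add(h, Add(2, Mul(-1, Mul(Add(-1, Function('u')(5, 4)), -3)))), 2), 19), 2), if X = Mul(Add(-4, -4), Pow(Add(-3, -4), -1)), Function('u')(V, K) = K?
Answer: Rational(291043600, 2401) ≈ 1.2122e+5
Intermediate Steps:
X = Rational(8, 7) (X = Mul(-8, Pow(-7, -1)) = Mul(-8, Rational(-1, 7)) = Rational(8, 7) ≈ 1.1429)
h = Rational(50, 7) (h = Add(Rational(8, 7), 6) = Rational(50, 7) ≈ 7.1429)
Pow(Add(Pow(Add(h, Add(2, Mul(-1, Mul(Add(-1, Function('u')(5, 4)), -3)))), 2), 19), 2) = Pow(Add(Pow(Add(Rational(50, 7), Add(2, Mul(-1, Mul(Add(-1, 4), -3)))), 2), 19), 2) = Pow(Add(Pow(Add(Rational(50, 7), Add(2, Mul(-1, Mul(3, -3)))), 2), 19), 2) = Pow(Add(Pow(Add(Rational(50, 7), Add(2, Mul(-1, -9))), 2), 19), 2) = Pow(Add(Pow(Add(Rational(50, 7), Add(2, 9)), 2), 19), 2) = Pow(Add(Pow(Add(Rational(50, 7), 11), 2), 19), 2) = Pow(Add(Pow(Rational(127, 7), 2), 19), 2) = Pow(Add(Rational(16129, 49), 19), 2) = Pow(Rational(17060, 49), 2) = Rational(291043600, 2401)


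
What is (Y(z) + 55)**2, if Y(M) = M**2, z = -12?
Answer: 39601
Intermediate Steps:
(Y(z) + 55)**2 = ((-12)**2 + 55)**2 = (144 + 55)**2 = 199**2 = 39601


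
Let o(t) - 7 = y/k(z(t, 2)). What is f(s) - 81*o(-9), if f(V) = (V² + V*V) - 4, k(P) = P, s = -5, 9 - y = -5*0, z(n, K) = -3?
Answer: -278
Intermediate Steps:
y = 9 (y = 9 - (-5)*0 = 9 - 1*0 = 9 + 0 = 9)
f(V) = -4 + 2*V² (f(V) = (V² + V²) - 4 = 2*V² - 4 = -4 + 2*V²)
o(t) = 4 (o(t) = 7 + 9/(-3) = 7 + 9*(-⅓) = 7 - 3 = 4)
f(s) - 81*o(-9) = (-4 + 2*(-5)²) - 81*4 = (-4 + 2*25) - 324 = (-4 + 50) - 324 = 46 - 324 = -278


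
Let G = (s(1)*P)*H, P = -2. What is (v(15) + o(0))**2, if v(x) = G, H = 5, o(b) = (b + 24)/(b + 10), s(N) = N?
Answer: 1444/25 ≈ 57.760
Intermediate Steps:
o(b) = (24 + b)/(10 + b)
G = -10 (G = (1*(-2))*5 = -2*5 = -10)
v(x) = -10
(v(15) + o(0))**2 = (-10 + (24 + 0)/(10 + 0))**2 = (-10 + 24/10)**2 = (-10 + (1/10)*24)**2 = (-10 + 12/5)**2 = (-38/5)**2 = 1444/25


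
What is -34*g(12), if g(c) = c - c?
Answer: 0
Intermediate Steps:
g(c) = 0
-34*g(12) = -34*0 = 0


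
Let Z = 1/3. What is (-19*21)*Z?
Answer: -133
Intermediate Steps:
Z = ⅓ ≈ 0.33333
(-19*21)*Z = -19*21*(⅓) = -399*⅓ = -133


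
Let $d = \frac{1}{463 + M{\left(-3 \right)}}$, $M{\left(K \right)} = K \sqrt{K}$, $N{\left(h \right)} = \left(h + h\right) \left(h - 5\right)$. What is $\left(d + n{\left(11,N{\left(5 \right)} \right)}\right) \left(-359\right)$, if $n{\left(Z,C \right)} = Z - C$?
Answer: $- \frac{846816021}{214396} - \frac{1077 i \sqrt{3}}{214396} \approx -3949.8 - 0.0087008 i$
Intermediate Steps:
$N{\left(h \right)} = 2 h \left(-5 + h\right)$
$M{\left(K \right)} = K^{\frac{3}{2}}$
$d = \frac{1}{463 - 3 i \sqrt{3}}$ ($d = \frac{1}{463 + \left(-3\right)^{\frac{3}{2}}} = \frac{1}{463 - 3 i \sqrt{3}} \approx 0.0021596 + 2.424 \cdot 10^{-5} i$)
$\left(d + n{\left(11,N{\left(5 \right)} \right)}\right) \left(-359\right) = \left(\left(\frac{463}{214396} + \frac{3 i \sqrt{3}}{214396}\right) + \left(11 - 2 \cdot 5 \left(-5 + 5\right)\right)\right) \left(-359\right) = \left(\left(\frac{463}{214396} + \frac{3 i \sqrt{3}}{214396}\right) + \left(11 - 2 \cdot 5 \cdot 0\right)\right) \left(-359\right) = \left(\left(\frac{463}{214396} + \frac{3 i \sqrt{3}}{214396}\right) + \left(11 - 0\right)\right) \left(-359\right) = \left(\left(\frac{463}{214396} + \frac{3 i \sqrt{3}}{214396}\right) + \left(11 + 0\right)\right) \left(-359\right) = \left(\left(\frac{463}{214396} + \frac{3 i \sqrt{3}}{214396}\right) + 11\right) \left(-359\right) = \left(\frac{2358819}{214396} + \frac{3 i \sqrt{3}}{214396}\right) \left(-359\right) = - \frac{846816021}{214396} - \frac{1077 i \sqrt{3}}{214396}$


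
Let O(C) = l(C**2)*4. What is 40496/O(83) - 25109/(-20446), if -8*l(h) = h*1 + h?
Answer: -655005315/140852494 ≈ -4.6503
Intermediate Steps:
l(h) = -h/4 (l(h) = -(h*1 + h)/8 = -(h + h)/8 = -h/4)
O(C) = -C**2 (O(C) = -C**2/4*4 = -C**2)
40496/O(83) - 25109/(-20446) = 40496/((-1*83**2)) - 25109/(-20446) = 40496/((-1*6889)) - 25109*(-1/20446) = 40496/(-6889) + 25109/20446 = 40496*(-1/6889) + 25109/20446 = -40496/6889 + 25109/20446 = -655005315/140852494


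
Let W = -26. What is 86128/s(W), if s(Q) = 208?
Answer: 5383/13 ≈ 414.08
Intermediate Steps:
86128/s(W) = 86128/208 = 86128*(1/208) = 5383/13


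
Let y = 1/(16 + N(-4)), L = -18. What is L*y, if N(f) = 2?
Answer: -1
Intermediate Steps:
y = 1/18 (y = 1/(16 + 2) = 1/18 ≈ 0.055556)
L*y = -18*1/18 = -1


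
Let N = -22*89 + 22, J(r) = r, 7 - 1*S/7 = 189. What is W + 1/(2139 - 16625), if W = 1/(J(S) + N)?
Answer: -4424/11625015 ≈ -0.00038056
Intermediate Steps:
S = -1274 (S = 49 - 7*189 = 49 - 1323 = -1274)
N = -1936 (N = -1958 + 22 = -1936)
W = -1/3210 (W = 1/(-1274 - 1936) = 1/(-3210) = -1/3210 ≈ -0.00031153)
W + 1/(2139 - 16625) = -1/3210 + 1/(2139 - 16625) = -1/3210 + 1/(-14486) = -1/3210 - 1/14486 = -4424/11625015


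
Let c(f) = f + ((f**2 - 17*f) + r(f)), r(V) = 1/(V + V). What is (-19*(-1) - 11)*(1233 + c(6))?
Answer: 28154/3 ≈ 9384.7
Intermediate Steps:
r(V) = 1/(2*V)
c(f) = f**2 + 1/(2*f) - 16*f (c(f) = f + ((f**2 - 17*f) + 1/(2*f)) = f + (f**2 + 1/(2*f) - 17*f) = f**2 + 1/(2*f) - 16*f)
(-19*(-1) - 11)*(1233 + c(6)) = (-19*(-1) - 11)*(1233 + (6**2 + (1/2)/6 - 16*6)) = (19 - 11)*(1233 + (36 + (1/2)*(1/6) - 96)) = 8*(1233 + (36 + 1/12 - 96)) = 8*(1233 - 719/12) = 8*(14077/12) = 28154/3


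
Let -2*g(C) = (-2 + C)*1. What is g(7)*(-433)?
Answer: 2165/2 ≈ 1082.5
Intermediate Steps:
g(C) = 1 - C/2 (g(C) = -(-2 + C)/2 = 1 - C/2)
g(7)*(-433) = (1 - ½*7)*(-433) = (1 - 7/2)*(-433) = -5/2*(-433) = 2165/2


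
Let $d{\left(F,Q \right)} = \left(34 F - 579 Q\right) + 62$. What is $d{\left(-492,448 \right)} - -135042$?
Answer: $-141016$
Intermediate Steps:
$d{\left(F,Q \right)} = 62 - 579 Q + 34 F$ ($d{\left(F,Q \right)} = \left(- 579 Q + 34 F\right) + 62 = 62 - 579 Q + 34 F$)
$d{\left(-492,448 \right)} - -135042 = \left(62 - 259392 + 34 \left(-492\right)\right) - -135042 = \left(62 - 259392 - 16728\right) + 135042 = -276058 + 135042 = -141016$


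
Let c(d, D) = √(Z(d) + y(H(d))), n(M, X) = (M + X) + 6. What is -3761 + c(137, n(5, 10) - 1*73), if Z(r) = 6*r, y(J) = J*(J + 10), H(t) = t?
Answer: -3761 + 3*√2329 ≈ -3616.2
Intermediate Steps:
n(M, X) = 6 + M + X
y(J) = J*(10 + J)
c(d, D) = √(6*d + d*(10 + d))
-3761 + c(137, n(5, 10) - 1*73) = -3761 + √(137*(16 + 137)) = -3761 + √(137*153) = -3761 + √20961 = -3761 + 3*√2329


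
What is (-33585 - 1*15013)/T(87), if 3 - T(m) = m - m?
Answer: -48598/3 ≈ -16199.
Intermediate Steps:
T(m) = 3 (T(m) = 3 - (m - m) = 3 - 1*0 = 3 + 0 = 3)
(-33585 - 1*15013)/T(87) = (-33585 - 1*15013)/3 = (-33585 - 15013)*(⅓) = -48598*⅓ = -48598/3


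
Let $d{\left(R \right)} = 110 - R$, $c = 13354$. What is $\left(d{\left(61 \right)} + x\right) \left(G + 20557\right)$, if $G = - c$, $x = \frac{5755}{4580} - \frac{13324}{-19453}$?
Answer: $\frac{133435374933}{363652} \approx 3.6693 \cdot 10^{5}$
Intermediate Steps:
$x = \frac{34595187}{17818948}$ ($x = 5755 \cdot \frac{1}{4580} - - \frac{13324}{19453} = \frac{1151}{916} + \frac{13324}{19453} = \frac{34595187}{17818948} \approx 1.9415$)
$G = -13354$ ($G = \left(-1\right) 13354 = -13354$)
$\left(d{\left(61 \right)} + x\right) \left(G + 20557\right) = \left(\left(110 - 61\right) + \frac{34595187}{17818948}\right) \left(-13354 + 20557\right) = \left(\left(110 - 61\right) + \frac{34595187}{17818948}\right) 7203 = \left(49 + \frac{34595187}{17818948}\right) 7203 = \frac{907723639}{17818948} \cdot 7203 = \frac{133435374933}{363652}$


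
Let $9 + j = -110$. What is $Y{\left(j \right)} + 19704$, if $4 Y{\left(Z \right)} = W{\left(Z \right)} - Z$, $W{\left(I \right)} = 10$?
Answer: $\frac{78945}{4} \approx 19736.0$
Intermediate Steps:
$j = -119$ ($j = -9 - 110 = -119$)
$Y{\left(Z \right)} = \frac{5}{2} - \frac{Z}{4}$ ($Y{\left(Z \right)} = \frac{10 - Z}{4} = \frac{5}{2} - \frac{Z}{4}$)
$Y{\left(j \right)} + 19704 = \left(\frac{5}{2} - - \frac{119}{4}\right) + 19704 = \left(\frac{5}{2} + \frac{119}{4}\right) + 19704 = \frac{129}{4} + 19704 = \frac{78945}{4}$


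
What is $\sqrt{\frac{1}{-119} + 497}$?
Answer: $\frac{\sqrt{7037898}}{119} \approx 22.293$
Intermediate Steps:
$\sqrt{\frac{1}{-119} + 497} = \sqrt{- \frac{1}{119} + 497} = \sqrt{\frac{59142}{119}} = \frac{\sqrt{7037898}}{119}$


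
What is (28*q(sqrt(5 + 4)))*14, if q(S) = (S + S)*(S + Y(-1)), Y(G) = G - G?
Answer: 7056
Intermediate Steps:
Y(G) = 0
q(S) = 2*S**2 (q(S) = (S + S)*(S + 0) = (2*S)*S = 2*S**2)
(28*q(sqrt(5 + 4)))*14 = (28*(2*(sqrt(5 + 4))**2))*14 = (28*(2*(sqrt(9))**2))*14 = (28*(2*3**2))*14 = (28*(2*9))*14 = (28*18)*14 = 504*14 = 7056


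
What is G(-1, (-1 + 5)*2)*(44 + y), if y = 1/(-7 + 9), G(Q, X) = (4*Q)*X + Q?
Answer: -2937/2 ≈ -1468.5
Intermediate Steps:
G(Q, X) = Q + 4*Q*X (G(Q, X) = 4*Q*X + Q = Q + 4*Q*X)
y = 1/2 ≈ 0.50000
G(-1, (-1 + 5)*2)*(44 + y) = (-(1 + 4*((-1 + 5)*2)))*(44 + 1/2) = -(1 + 4*(4*2))*(89/2) = -(1 + 4*8)*(89/2) = -(1 + 32)*(89/2) = -1*33*(89/2) = -33*89/2 = -2937/2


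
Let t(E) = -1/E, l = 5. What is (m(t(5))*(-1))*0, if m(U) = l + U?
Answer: 0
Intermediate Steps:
m(U) = 5 + U
(m(t(5))*(-1))*0 = ((5 - 1/5)*(-1))*0 = ((24/5)*(-1))*0 = -24/5*0 = 0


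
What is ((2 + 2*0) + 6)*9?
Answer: 72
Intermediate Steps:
((2 + 2*0) + 6)*9 = ((2 + 0) + 6)*9 = (2 + 6)*9 = 8*9 = 72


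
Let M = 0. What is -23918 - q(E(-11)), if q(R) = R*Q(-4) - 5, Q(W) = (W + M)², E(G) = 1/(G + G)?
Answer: -263035/11 ≈ -23912.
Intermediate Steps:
E(G) = 1/(2*G)
Q(W) = W² (Q(W) = (W + 0)² = W²)
q(R) = -5 + 16*R (q(R) = R*(-4)² - 5 = R*16 - 5 = 16*R - 5 = -5 + 16*R)
-23918 - q(E(-11)) = -23918 - (-5 + 16*((½)/(-11))) = -23918 - (-5 + 16*((½)*(-1/11))) = -23918 - (-5 + 16*(-1/22)) = -23918 - (-5 - 8/11) = -23918 - 1*(-63/11) = -23918 + 63/11 = -263035/11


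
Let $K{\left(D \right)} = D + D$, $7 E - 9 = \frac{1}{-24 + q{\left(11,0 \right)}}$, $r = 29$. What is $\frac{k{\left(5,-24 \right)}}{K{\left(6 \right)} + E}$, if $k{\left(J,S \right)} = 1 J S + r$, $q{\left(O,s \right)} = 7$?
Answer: $- \frac{10829}{1580} \approx -6.8538$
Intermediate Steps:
$k{\left(J,S \right)} = 29 + J S$ ($k{\left(J,S \right)} = 1 J S + 29 = J S + 29 = 29 + J S$)
$E = \frac{152}{119}$ ($E = \frac{9}{7} + \frac{1}{7 \left(-24 + 7\right)} = \frac{9}{7} + \frac{1}{7 \left(-17\right)} = \frac{9}{7} + \frac{1}{7} \left(- \frac{1}{17}\right) = \frac{9}{7} - \frac{1}{119} = \frac{152}{119} \approx 1.2773$)
$K{\left(D \right)} = 2 D$
$\frac{k{\left(5,-24 \right)}}{K{\left(6 \right)} + E} = \frac{29 + 5 \left(-24\right)}{2 \cdot 6 + \frac{152}{119}} = \frac{29 - 120}{12 + \frac{152}{119}} = - \frac{91}{\frac{1580}{119}} = \left(-91\right) \frac{119}{1580} = - \frac{10829}{1580}$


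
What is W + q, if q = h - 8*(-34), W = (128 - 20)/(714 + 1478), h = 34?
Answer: 167715/548 ≈ 306.05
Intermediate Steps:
W = 27/548 (W = 108/2192 = 108*(1/2192) = 27/548 ≈ 0.049270)
q = 306 (q = 34 - 8*(-34) = 34 + 272 = 306)
W + q = 27/548 + 306 = 167715/548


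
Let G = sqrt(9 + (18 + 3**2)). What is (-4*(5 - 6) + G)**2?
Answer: 100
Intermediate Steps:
G = 6 (G = sqrt(9 + (18 + 9)) = sqrt(9 + 27) = sqrt(36) = 6)
(-4*(5 - 6) + G)**2 = (-4*(5 - 6) + 6)**2 = (-4*(-1) + 6)**2 = (4 + 6)**2 = 10**2 = 100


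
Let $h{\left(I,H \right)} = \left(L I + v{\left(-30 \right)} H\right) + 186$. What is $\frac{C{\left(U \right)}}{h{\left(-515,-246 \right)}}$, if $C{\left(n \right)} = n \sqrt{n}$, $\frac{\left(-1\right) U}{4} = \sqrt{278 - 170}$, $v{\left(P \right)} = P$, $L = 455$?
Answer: $\frac{144 i \sqrt{2} \sqrt[4]{3}}{226759} \approx 0.0011819 i$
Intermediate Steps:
$h{\left(I,H \right)} = 186 - 30 H + 455 I$ ($h{\left(I,H \right)} = \left(455 I - 30 H\right) + 186 = \left(- 30 H + 455 I\right) + 186 = 186 - 30 H + 455 I$)
$U = - 24 \sqrt{3}$ ($U = - 4 \sqrt{278 - 170} = - 4 \sqrt{108} = - 4 \cdot 6 \sqrt{3} = - 24 \sqrt{3} \approx -41.569$)
$C{\left(n \right)} = n^{\frac{3}{2}}$
$\frac{C{\left(U \right)}}{h{\left(-515,-246 \right)}} = \frac{\left(- 24 \sqrt{3}\right)^{\frac{3}{2}}}{186 - -7380 + 455 \left(-515\right)} = \frac{\left(-144\right) i \sqrt{2} \sqrt[4]{3}}{186 + 7380 - 234325} = \frac{\left(-144\right) i \sqrt{2} \sqrt[4]{3}}{-226759} = - 144 i \sqrt{2} \sqrt[4]{3} \left(- \frac{1}{226759}\right) = \frac{144 i \sqrt{2} \sqrt[4]{3}}{226759}$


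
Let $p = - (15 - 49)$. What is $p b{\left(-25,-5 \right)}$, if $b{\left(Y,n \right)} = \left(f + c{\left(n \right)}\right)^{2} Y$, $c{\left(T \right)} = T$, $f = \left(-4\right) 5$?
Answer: $-531250$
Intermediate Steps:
$f = -20$
$p = 34$ ($p = - (15 - 49) = \left(-1\right) \left(-34\right) = 34$)
$b{\left(Y,n \right)} = Y \left(-20 + n\right)^{2}$ ($b{\left(Y,n \right)} = \left(-20 + n\right)^{2} Y = Y \left(-20 + n\right)^{2}$)
$p b{\left(-25,-5 \right)} = 34 \left(- 25 \left(-20 - 5\right)^{2}\right) = 34 \left(- 25 \left(-25\right)^{2}\right) = 34 \left(\left(-25\right) 625\right) = 34 \left(-15625\right) = -531250$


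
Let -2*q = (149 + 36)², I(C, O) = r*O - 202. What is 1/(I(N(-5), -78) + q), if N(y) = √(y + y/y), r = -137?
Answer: -2/13257 ≈ -0.00015086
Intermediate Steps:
N(y) = √(1 + y) (N(y) = √(y + 1) = √(1 + y))
I(C, O) = -202 - 137*O (I(C, O) = -137*O - 202 = -202 - 137*O)
q = -34225/2 (q = -(149 + 36)²/2 = -½*185² = -½*34225 = -34225/2 ≈ -17113.)
1/(I(N(-5), -78) + q) = 1/((-202 - 137*(-78)) - 34225/2) = 1/((-202 + 10686) - 34225/2) = 1/(10484 - 34225/2) = 1/(-13257/2) = -2/13257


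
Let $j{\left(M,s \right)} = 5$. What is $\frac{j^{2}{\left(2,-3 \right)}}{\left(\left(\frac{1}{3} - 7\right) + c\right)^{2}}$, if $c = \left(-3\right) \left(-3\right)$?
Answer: $\frac{225}{49} \approx 4.5918$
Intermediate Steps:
$c = 9$
$\frac{j^{2}{\left(2,-3 \right)}}{\left(\left(\frac{1}{3} - 7\right) + c\right)^{2}} = \frac{5^{2}}{\left(\left(\frac{1}{3} - 7\right) + 9\right)^{2}} = \frac{25}{\left(\left(\frac{1}{3} - 7\right) + 9\right)^{2}} = \frac{25}{\left(- \frac{20}{3} + 9\right)^{2}} = \frac{25}{\left(\frac{7}{3}\right)^{2}} = \frac{25}{\frac{49}{9}} = 25 \cdot \frac{9}{49} = \frac{225}{49}$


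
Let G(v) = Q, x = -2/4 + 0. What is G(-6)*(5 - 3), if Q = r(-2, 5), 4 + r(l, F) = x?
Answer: -9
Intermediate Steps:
x = -1/2 (x = -2*1/4 + 0 = -1/2 + 0 = -1/2 ≈ -0.50000)
r(l, F) = -9/2 (r(l, F) = -4 - 1/2 = -9/2)
Q = -9/2 ≈ -4.5000
G(v) = -9/2
G(-6)*(5 - 3) = -9*(5 - 3)/2 = -9/2*2 = -9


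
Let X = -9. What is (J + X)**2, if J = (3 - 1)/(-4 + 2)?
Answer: 100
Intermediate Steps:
J = -1 (J = 2/(-2) = 2*(-1/2) = -1)
(J + X)**2 = (-1 - 9)**2 = (-10)**2 = 100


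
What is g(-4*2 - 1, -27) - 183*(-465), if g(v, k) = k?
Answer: 85068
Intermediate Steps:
g(-4*2 - 1, -27) - 183*(-465) = -27 - 183*(-465) = -27 + 85095 = 85068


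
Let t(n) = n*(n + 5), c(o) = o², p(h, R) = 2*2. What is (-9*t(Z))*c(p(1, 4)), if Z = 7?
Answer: -12096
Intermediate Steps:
p(h, R) = 4
t(n) = n*(5 + n)
(-9*t(Z))*c(p(1, 4)) = -63*(5 + 7)*4² = -63*12*16 = -9*84*16 = -756*16 = -12096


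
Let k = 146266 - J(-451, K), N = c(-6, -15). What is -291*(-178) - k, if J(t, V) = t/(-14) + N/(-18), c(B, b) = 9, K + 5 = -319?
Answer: -661054/7 ≈ -94436.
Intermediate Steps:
K = -324 (K = -5 - 319 = -324)
N = 9
J(t, V) = -1/2 - t/14 (J(t, V) = t/(-14) + 9/(-18) = t*(-1/14) + 9*(-1/18) = -t/14 - 1/2 = -1/2 - t/14)
k = 1023640/7 (k = 146266 - (-1/2 - 1/14*(-451)) = 146266 - (-1/2 + 451/14) = 146266 - 1*222/7 = 146266 - 222/7 = 1023640/7 ≈ 1.4623e+5)
-291*(-178) - k = -291*(-178) - 1*1023640/7 = 51798 - 1023640/7 = -661054/7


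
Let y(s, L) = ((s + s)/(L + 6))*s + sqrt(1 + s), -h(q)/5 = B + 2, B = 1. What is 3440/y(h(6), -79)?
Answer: -56502000/138553 - 9165880*I*sqrt(14)/138553 ≈ -407.8 - 247.53*I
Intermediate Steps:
h(q) = -15 (h(q) = -5*(1 + 2) = -5*3 = -15)
y(s, L) = sqrt(1 + s) + 2*s**2/(6 + L) (y(s, L) = ((2*s)/(6 + L))*s + sqrt(1 + s) = (2*s/(6 + L))*s + sqrt(1 + s) = 2*s**2/(6 + L) + sqrt(1 + s) = sqrt(1 + s) + 2*s**2/(6 + L))
3440/y(h(6), -79) = 3440/(((2*(-15)**2 + 6*sqrt(1 - 15) - 79*sqrt(1 - 15))/(6 - 79))) = 3440/(((2*225 + 6*sqrt(-14) - 79*I*sqrt(14))/(-73))) = 3440/((-(450 + 6*(I*sqrt(14)) - 79*I*sqrt(14))/73)) = 3440/((-(450 + 6*I*sqrt(14) - 79*I*sqrt(14))/73)) = 3440/((-(450 - 73*I*sqrt(14))/73)) = 3440/(-450/73 + I*sqrt(14))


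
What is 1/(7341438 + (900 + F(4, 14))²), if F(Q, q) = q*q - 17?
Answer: 1/8505679 ≈ 1.1757e-7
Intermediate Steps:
F(Q, q) = -17 + q² (F(Q, q) = q² - 17 = -17 + q²)
1/(7341438 + (900 + F(4, 14))²) = 1/(7341438 + (900 + (-17 + 14²))²) = 1/(7341438 + (900 + (-17 + 196))²) = 1/(7341438 + (900 + 179)²) = 1/(7341438 + 1079²) = 1/(7341438 + 1164241) = 1/8505679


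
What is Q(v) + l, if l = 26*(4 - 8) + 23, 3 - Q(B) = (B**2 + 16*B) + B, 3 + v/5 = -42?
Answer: -46878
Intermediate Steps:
v = -225 (v = -15 + 5*(-42) = -15 - 210 = -225)
Q(B) = 3 - B**2 - 17*B (Q(B) = 3 - ((B**2 + 16*B) + B) = 3 - (B**2 + 17*B) = 3 + (-B**2 - 17*B) = 3 - B**2 - 17*B)
l = -81 (l = 26*(-4) + 23 = -104 + 23 = -81)
Q(v) + l = (3 - 1*(-225)**2 - 17*(-225)) - 81 = (3 - 1*50625 + 3825) - 81 = (3 - 50625 + 3825) - 81 = -46797 - 81 = -46878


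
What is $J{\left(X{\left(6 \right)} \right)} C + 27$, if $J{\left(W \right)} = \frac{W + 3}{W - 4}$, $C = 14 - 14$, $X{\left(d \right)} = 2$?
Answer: $27$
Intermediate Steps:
$C = 0$ ($C = 14 - 14 = 0$)
$J{\left(W \right)} = \frac{3 + W}{-4 + W}$
$J{\left(X{\left(6 \right)} \right)} C + 27 = \frac{3 + 2}{-4 + 2} \cdot 0 + 27 = \frac{1}{-2} \cdot 5 \cdot 0 + 27 = \left(- \frac{1}{2}\right) 5 \cdot 0 + 27 = \left(- \frac{5}{2}\right) 0 + 27 = 0 + 27 = 27$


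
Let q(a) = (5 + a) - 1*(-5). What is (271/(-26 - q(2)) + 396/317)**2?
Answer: 5020997881/145106116 ≈ 34.602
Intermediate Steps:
q(a) = 10 + a (q(a) = (5 + a) + 5 = 10 + a)
(271/(-26 - q(2)) + 396/317)**2 = (271/(-26 - (10 + 2)) + 396/317)**2 = (271/(-26 - 1*12) + 396*(1/317))**2 = (271/(-26 - 12) + 396/317)**2 = (271/(-38) + 396/317)**2 = (271*(-1/38) + 396/317)**2 = (-271/38 + 396/317)**2 = (-70859/12046)**2 = 5020997881/145106116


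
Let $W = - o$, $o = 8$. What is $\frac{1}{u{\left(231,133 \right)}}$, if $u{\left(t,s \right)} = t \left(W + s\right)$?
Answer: $\frac{1}{28875} \approx 3.4632 \cdot 10^{-5}$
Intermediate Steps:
$W = -8$ ($W = \left(-1\right) 8 = -8$)
$u{\left(t,s \right)} = t \left(-8 + s\right)$
$\frac{1}{u{\left(231,133 \right)}} = \frac{1}{231 \left(-8 + 133\right)} = \frac{1}{231 \cdot 125} = \frac{1}{28875}$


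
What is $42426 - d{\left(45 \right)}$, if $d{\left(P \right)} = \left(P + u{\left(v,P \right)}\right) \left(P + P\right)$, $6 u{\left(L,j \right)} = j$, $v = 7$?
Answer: $37701$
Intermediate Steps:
$u{\left(L,j \right)} = \frac{j}{6}$
$d{\left(P \right)} = \frac{7 P^{2}}{3}$ ($d{\left(P \right)} = \left(P + \frac{P}{6}\right) \left(P + P\right) = \frac{7 P}{6} \cdot 2 P = \frac{7 P^{2}}{3}$)
$42426 - d{\left(45 \right)} = 42426 - \frac{7 \cdot 45^{2}}{3} = 42426 - \frac{7}{3} \cdot 2025 = 42426 - 4725 = 37701$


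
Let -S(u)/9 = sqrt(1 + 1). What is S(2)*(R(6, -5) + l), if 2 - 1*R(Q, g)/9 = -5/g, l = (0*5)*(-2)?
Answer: -81*sqrt(2) ≈ -114.55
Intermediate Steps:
S(u) = -9*sqrt(2) (S(u) = -9*sqrt(1 + 1) = -9*sqrt(2))
l = 0 (l = 0*(-2) = 0)
R(Q, g) = 18 + 45/g (R(Q, g) = 18 - (-9)*5/g = 18 - (-45)/g = 18 + 45/g)
S(2)*(R(6, -5) + l) = (-9*sqrt(2))*((18 + 45/(-5)) + 0) = (-9*sqrt(2))*((18 + 45*(-1/5)) + 0) = (-9*sqrt(2))*((18 - 9) + 0) = (-9*sqrt(2))*(9 + 0) = -9*sqrt(2)*9 = -81*sqrt(2)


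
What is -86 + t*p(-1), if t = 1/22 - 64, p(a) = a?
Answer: -485/22 ≈ -22.045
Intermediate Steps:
t = -1407/22 (t = 1/22 - 64 = -1407/22 ≈ -63.955)
-86 + t*p(-1) = -86 - 1407/22*(-1) = -86 + 1407/22 = -485/22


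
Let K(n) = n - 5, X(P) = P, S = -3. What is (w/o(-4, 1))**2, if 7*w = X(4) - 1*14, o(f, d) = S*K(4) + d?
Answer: 25/196 ≈ 0.12755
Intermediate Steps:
K(n) = -5 + n
o(f, d) = 3 + d (o(f, d) = -3*(-5 + 4) + d = -3*(-1) + d = 3 + d)
w = -10/7 (w = (4 - 1*14)/7 = (4 - 14)/7 = (1/7)*(-10) = -10/7 ≈ -1.4286)
(w/o(-4, 1))**2 = (-10/(7*(3 + 1)))**2 = (-10/7/4)**2 = (-10/7*1/4)**2 = (-5/14)**2 = 25/196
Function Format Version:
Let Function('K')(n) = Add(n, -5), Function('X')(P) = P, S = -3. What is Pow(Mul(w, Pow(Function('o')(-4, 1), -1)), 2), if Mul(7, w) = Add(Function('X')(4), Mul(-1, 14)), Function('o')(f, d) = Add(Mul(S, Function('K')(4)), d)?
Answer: Rational(25, 196) ≈ 0.12755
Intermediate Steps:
Function('K')(n) = Add(-5, n)
Function('o')(f, d) = Add(3, d) (Function('o')(f, d) = Add(Mul(-3, Add(-5, 4)), d) = Add(Mul(-3, -1), d) = Add(3, d))
w = Rational(-10, 7) (w = Mul(Rational(1, 7), Add(4, Mul(-1, 14))) = Mul(Rational(1, 7), Add(4, -14)) = Mul(Rational(1, 7), -10) = Rational(-10, 7) ≈ -1.4286)
Pow(Mul(w, Pow(Function('o')(-4, 1), -1)), 2) = Pow(Mul(Rational(-10, 7), Pow(Add(3, 1), -1)), 2) = Pow(Mul(Rational(-10, 7), Pow(4, -1)), 2) = Pow(Mul(Rational(-10, 7), Rational(1, 4)), 2) = Pow(Rational(-5, 14), 2) = Rational(25, 196)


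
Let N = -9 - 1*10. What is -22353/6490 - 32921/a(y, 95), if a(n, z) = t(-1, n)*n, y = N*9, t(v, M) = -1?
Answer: -217479653/1109790 ≈ -195.96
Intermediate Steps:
N = -19 (N = -9 - 10 = -19)
y = -171 (y = -19*9 = -171)
a(n, z) = -n
-22353/6490 - 32921/a(y, 95) = -22353/6490 - 32921/((-1*(-171))) = -22353*1/6490 - 32921/171 = -22353/6490 - 32921*1/171 = -22353/6490 - 32921/171 = -217479653/1109790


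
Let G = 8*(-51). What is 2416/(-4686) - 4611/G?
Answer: 3436903/318648 ≈ 10.786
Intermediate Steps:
G = -408
2416/(-4686) - 4611/G = 2416/(-4686) - 4611/(-408) = 2416*(-1/4686) - 4611*(-1/408) = -1208/2343 + 1537/136 = 3436903/318648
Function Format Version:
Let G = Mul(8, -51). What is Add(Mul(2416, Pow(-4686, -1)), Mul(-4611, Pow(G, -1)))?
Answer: Rational(3436903, 318648) ≈ 10.786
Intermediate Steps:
G = -408
Add(Mul(2416, Pow(-4686, -1)), Mul(-4611, Pow(G, -1))) = Add(Mul(2416, Pow(-4686, -1)), Mul(-4611, Pow(-408, -1))) = Add(Mul(2416, Rational(-1, 4686)), Mul(-4611, Rational(-1, 408))) = Add(Rational(-1208, 2343), Rational(1537, 136)) = Rational(3436903, 318648)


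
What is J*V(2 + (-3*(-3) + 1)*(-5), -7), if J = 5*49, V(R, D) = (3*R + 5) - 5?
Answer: -35280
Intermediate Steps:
V(R, D) = 3*R (V(R, D) = (5 + 3*R) - 5 = 3*R)
J = 245
J*V(2 + (-3*(-3) + 1)*(-5), -7) = 245*(3*(2 + (-3*(-3) + 1)*(-5))) = 245*(3*(2 + (9 + 1)*(-5))) = 245*(3*(2 + 10*(-5))) = 245*(3*(2 - 50)) = 245*(3*(-48)) = 245*(-144) = -35280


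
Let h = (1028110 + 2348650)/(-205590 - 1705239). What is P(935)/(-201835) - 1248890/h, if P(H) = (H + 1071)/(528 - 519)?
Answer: 6105576132964129/8639345340 ≈ 7.0672e+5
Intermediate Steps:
P(H) = 119 + H/9 (P(H) = (1071 + H)/9 = (1071 + H)*(⅑) = 119 + H/9)
h = -3376760/1910829 (h = 3376760/(-1910829) = 3376760*(-1/1910829) = -3376760/1910829 ≈ -1.7672)
P(935)/(-201835) - 1248890/h = (119 + (⅑)*935)/(-201835) - 1248890/(-3376760/1910829) = (119 + 935/9)*(-1/201835) - 1248890*(-1910829/3376760) = (2006/9)*(-1/201835) + 3361148211/4756 = -2006/1816515 + 3361148211/4756 = 6105576132964129/8639345340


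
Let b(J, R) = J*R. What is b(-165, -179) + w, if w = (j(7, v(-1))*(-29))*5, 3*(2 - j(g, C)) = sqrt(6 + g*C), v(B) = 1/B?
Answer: 29245 + 145*I/3 ≈ 29245.0 + 48.333*I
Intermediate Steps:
j(g, C) = 2 - sqrt(6 + C*g)/3 (j(g, C) = 2 - sqrt(6 + g*C)/3 = 2 - sqrt(6 + C*g)/3)
w = -290 + 145*I/3 (w = ((2 - sqrt(6 + 7/(-1))/3)*(-29))*5 = ((2 - sqrt(6 - 1*7)/3)*(-29))*5 = ((2 - sqrt(6 - 7)/3)*(-29))*5 = ((2 - I/3)*(-29))*5 = (-58 + 29*I/3)*5 = -290 + 145*I/3 ≈ -290.0 + 48.333*I)
b(-165, -179) + w = -165*(-179) + (-290 + 145*I/3) = 29535 + (-290 + 145*I/3) = 29245 + 145*I/3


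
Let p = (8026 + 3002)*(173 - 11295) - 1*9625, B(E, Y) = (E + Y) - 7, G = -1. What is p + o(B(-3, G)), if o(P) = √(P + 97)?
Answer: -122663041 + √86 ≈ -1.2266e+8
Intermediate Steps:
B(E, Y) = -7 + E + Y
o(P) = √(97 + P)
p = -122663041 (p = 11028*(-11122) - 9625 = -122653416 - 9625 = -122663041)
p + o(B(-3, G)) = -122663041 + √(97 + (-7 - 3 - 1)) = -122663041 + √(97 - 11) = -122663041 + √86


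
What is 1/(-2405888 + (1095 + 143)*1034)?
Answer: -1/1125796 ≈ -8.8826e-7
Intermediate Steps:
1/(-2405888 + (1095 + 143)*1034) = 1/(-2405888 + 1238*1034) = 1/(-2405888 + 1280092) = 1/(-1125796) = -1/1125796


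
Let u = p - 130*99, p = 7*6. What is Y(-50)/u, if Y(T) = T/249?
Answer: 25/1597086 ≈ 1.5653e-5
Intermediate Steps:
p = 42
Y(T) = T/249 (Y(T) = T*(1/249) = T/249)
u = -12828 (u = 42 - 130*99 = 42 - 12870 = -12828)
Y(-50)/u = ((1/249)*(-50))/(-12828) = -50/249*(-1/12828) = 25/1597086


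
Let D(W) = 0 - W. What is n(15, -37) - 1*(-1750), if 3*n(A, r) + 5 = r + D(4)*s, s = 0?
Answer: 1736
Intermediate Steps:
D(W) = -W
n(A, r) = -5/3 + r/3 (n(A, r) = -5/3 + (r - 1*4*0)/3 = -5/3 + (r - 4*0)/3 = -5/3 + (r + 0)/3 = -5/3 + r/3)
n(15, -37) - 1*(-1750) = (-5/3 + (⅓)*(-37)) - 1*(-1750) = (-5/3 - 37/3) + 1750 = -14 + 1750 = 1736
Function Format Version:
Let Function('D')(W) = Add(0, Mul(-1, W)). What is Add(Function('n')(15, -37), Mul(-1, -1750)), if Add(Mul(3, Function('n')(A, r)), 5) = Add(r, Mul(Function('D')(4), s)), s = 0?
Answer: 1736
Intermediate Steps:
Function('D')(W) = Mul(-1, W)
Function('n')(A, r) = Add(Rational(-5, 3), Mul(Rational(1, 3), r)) (Function('n')(A, r) = Add(Rational(-5, 3), Mul(Rational(1, 3), Add(r, Mul(Mul(-1, 4), 0)))) = Add(Rational(-5, 3), Mul(Rational(1, 3), Add(r, Mul(-4, 0)))) = Add(Rational(-5, 3), Mul(Rational(1, 3), Add(r, 0))) = Add(Rational(-5, 3), Mul(Rational(1, 3), r)))
Add(Function('n')(15, -37), Mul(-1, -1750)) = Add(Add(Rational(-5, 3), Mul(Rational(1, 3), -37)), Mul(-1, -1750)) = Add(Add(Rational(-5, 3), Rational(-37, 3)), 1750) = Add(-14, 1750) = 1736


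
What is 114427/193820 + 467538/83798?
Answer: 4554862223/738260380 ≈ 6.1697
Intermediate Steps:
114427/193820 + 467538/83798 = 114427*(1/193820) + 467538*(1/83798) = 114427/193820 + 233769/41899 = 4554862223/738260380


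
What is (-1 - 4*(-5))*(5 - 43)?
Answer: -722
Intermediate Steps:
(-1 - 4*(-5))*(5 - 43) = (-1 + 20)*(-38) = 19*(-38) = -722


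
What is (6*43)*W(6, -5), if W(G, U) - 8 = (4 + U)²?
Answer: 2322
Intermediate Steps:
W(G, U) = 8 + (4 + U)²
(6*43)*W(6, -5) = (6*43)*(8 + (4 - 5)²) = 258*(8 + (-1)²) = 258*(8 + 1) = 258*9 = 2322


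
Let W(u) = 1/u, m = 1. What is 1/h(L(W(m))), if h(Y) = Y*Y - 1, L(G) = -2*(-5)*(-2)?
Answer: 1/399 ≈ 0.0025063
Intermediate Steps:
W(u) = 1/u
L(G) = -20 (L(G) = 10*(-2) = -20)
h(Y) = -1 + Y² (h(Y) = Y² - 1 = -1 + Y²)
1/h(L(W(m))) = 1/(-1 + (-20)²) = 1/(-1 + 400) = 1/399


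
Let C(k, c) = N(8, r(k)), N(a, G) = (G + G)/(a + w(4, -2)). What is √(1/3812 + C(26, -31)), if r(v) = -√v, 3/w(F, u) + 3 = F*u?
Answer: √(6885425 - 6793403320*√26)/162010 ≈ 1.1487*I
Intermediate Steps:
w(F, u) = 3/(-3 + F*u)
N(a, G) = 2*G/(-3/11 + a) (N(a, G) = (G + G)/(a + 3/(-3 + 4*(-2))) = (2*G)/(a + 3/(-3 - 8)) = (2*G)/(a + 3/(-11)) = (2*G)/(a + 3*(-1/11)) = (2*G)/(a - 3/11) = (2*G)/(-3/11 + a) = 2*G/(-3/11 + a))
C(k, c) = -22*√k/85 (C(k, c) = 22*(-√k)/(-3 + 11*8) = 22*(-√k)/(-3 + 88) = 22*(-√k)/85 = 22*(-√k)*(1/85) = -22*√k/85)
√(1/3812 + C(26, -31)) = √(1/3812 - 22*√26/85)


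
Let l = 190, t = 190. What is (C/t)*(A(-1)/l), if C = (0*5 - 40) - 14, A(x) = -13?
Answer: 351/18050 ≈ 0.019446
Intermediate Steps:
C = -54 (C = (0 - 40) - 14 = -40 - 14 = -54)
(C/t)*(A(-1)/l) = (-54/190)*(-13/190) = (-54*1/190)*(-13*1/190) = -27/95*(-13/190) = 351/18050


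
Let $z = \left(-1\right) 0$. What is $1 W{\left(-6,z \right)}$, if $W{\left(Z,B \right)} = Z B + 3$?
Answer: $3$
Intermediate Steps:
$z = 0$
$W{\left(Z,B \right)} = 3 + B Z$ ($W{\left(Z,B \right)} = B Z + 3 = 3 + B Z$)
$1 W{\left(-6,z \right)} = 1 \left(3 + 0 \left(-6\right)\right) = 1 \left(3 + 0\right) = 1 \cdot 3 = 3$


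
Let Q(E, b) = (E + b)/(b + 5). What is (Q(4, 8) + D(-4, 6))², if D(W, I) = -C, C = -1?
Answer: 625/169 ≈ 3.6982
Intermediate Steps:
Q(E, b) = (E + b)/(5 + b)
D(W, I) = 1 (D(W, I) = -1*(-1) = 1)
(Q(4, 8) + D(-4, 6))² = ((4 + 8)/(5 + 8) + 1)² = (12/13 + 1)² = (25/13)² = 625/169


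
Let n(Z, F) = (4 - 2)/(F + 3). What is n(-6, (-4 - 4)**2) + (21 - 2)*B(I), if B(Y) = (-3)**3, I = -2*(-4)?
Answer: -34369/67 ≈ -512.97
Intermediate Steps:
I = 8
B(Y) = -27
n(Z, F) = 2/(3 + F)
n(-6, (-4 - 4)**2) + (21 - 2)*B(I) = 2/(3 + (-4 - 4)**2) + (21 - 2)*(-27) = 2/(3 + (-8)**2) + 19*(-27) = 2/(3 + 64) - 513 = 2/67 - 513 = -34369/67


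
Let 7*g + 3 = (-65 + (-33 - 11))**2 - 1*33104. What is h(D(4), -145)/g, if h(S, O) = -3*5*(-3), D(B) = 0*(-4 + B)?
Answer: -315/21226 ≈ -0.014840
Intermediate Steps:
D(B) = 0
h(S, O) = 45 (h(S, O) = -15*(-3) = 45)
g = -21226/7 (g = -3/7 + ((-65 + (-33 - 11))**2 - 1*33104)/7 = -3/7 + ((-65 - 44)**2 - 33104)/7 = -3/7 + ((-109)**2 - 33104)/7 = -3/7 + (11881 - 33104)/7 = -3/7 + (1/7)*(-21223) = -3/7 - 21223/7 = -21226/7 ≈ -3032.3)
h(D(4), -145)/g = 45/(-21226/7) = 45*(-7/21226) = -315/21226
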